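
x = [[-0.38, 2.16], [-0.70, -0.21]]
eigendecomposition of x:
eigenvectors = [[0.87+0.00j, 0.87-0.00j], [(0.03+0.49j), (0.03-0.49j)]]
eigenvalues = [(-0.3+1.23j), (-0.3-1.23j)]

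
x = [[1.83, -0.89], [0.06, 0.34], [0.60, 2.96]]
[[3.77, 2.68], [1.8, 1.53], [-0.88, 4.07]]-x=[[1.94, 3.57], [1.74, 1.19], [-1.48, 1.11]]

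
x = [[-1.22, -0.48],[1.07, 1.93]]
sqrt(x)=[[(-0.08+1.09j), (-0.23+0.18j)], [0.51-0.39j, (1.41-0.06j)]]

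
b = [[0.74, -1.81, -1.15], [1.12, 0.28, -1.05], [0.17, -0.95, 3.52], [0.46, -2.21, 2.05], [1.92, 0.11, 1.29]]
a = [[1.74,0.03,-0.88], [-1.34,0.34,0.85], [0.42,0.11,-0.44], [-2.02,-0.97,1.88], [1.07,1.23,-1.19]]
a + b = [[2.48, -1.78, -2.03],[-0.22, 0.62, -0.2],[0.59, -0.84, 3.08],[-1.56, -3.18, 3.93],[2.99, 1.34, 0.1]]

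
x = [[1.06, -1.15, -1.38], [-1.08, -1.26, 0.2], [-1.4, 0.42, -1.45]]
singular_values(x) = [2.13, 2.08, 1.59]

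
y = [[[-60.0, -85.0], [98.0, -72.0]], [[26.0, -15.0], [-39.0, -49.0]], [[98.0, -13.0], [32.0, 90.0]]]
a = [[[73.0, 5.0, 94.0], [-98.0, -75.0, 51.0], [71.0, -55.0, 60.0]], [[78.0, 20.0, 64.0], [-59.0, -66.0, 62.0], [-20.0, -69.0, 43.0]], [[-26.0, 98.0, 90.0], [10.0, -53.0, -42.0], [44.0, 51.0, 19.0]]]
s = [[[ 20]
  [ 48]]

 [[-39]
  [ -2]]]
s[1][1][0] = -2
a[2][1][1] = -53.0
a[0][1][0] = -98.0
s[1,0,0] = -39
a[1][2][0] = -20.0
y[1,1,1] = -49.0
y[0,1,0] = 98.0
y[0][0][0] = -60.0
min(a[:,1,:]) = -98.0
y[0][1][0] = 98.0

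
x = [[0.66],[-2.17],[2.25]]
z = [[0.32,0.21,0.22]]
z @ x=[[0.25]]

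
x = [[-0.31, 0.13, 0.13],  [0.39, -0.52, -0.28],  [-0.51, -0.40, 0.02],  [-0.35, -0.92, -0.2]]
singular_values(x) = [1.21, 0.77, 0.0]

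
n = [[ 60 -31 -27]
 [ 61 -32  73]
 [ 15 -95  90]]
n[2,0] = 15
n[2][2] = 90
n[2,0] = 15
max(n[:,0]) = 61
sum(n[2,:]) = 10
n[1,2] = 73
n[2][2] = 90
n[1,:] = [61, -32, 73]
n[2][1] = -95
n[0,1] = -31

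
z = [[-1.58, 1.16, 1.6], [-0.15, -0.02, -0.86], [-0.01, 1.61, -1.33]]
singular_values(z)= [2.59, 2.13, 0.51]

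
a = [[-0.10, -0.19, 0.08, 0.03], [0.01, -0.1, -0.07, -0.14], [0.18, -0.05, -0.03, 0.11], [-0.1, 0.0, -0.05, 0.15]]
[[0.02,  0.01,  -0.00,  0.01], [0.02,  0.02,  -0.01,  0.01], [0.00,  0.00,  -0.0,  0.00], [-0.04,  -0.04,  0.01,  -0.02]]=a@[[0.10, 0.1, -0.03, 0.06], [-0.10, -0.10, 0.03, -0.06], [0.13, 0.13, -0.03, 0.07], [-0.14, -0.15, 0.04, -0.08]]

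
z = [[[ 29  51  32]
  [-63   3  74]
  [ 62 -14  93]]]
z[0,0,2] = 32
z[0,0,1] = 51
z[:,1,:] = [[-63, 3, 74]]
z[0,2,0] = 62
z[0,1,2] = 74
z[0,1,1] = 3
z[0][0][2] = 32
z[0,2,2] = 93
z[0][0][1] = 51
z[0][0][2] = 32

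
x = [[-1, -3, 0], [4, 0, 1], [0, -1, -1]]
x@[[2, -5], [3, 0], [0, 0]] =[[-11, 5], [8, -20], [-3, 0]]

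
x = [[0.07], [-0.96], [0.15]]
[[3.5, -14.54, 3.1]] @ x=[[14.67]]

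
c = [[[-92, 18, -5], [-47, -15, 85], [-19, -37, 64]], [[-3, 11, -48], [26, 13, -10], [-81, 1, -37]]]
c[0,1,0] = -47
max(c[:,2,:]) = 64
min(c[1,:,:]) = -81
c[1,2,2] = -37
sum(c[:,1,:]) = 52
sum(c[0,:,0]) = -158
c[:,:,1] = [[18, -15, -37], [11, 13, 1]]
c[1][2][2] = -37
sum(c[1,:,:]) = -128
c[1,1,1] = 13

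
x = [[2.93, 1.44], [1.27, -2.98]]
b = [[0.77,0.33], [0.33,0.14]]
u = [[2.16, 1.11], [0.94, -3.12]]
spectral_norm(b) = 0.91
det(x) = -10.56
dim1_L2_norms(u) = [2.43, 3.26]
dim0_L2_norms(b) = [0.84, 0.36]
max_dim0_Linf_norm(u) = 3.12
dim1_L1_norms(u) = [3.27, 4.06]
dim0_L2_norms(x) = [3.19, 3.31]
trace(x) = -0.05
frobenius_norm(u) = 4.06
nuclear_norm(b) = 0.91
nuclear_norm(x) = 6.50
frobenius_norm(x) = 4.60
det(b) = -0.00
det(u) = -7.78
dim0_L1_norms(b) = [1.1, 0.47]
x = b + u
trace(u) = -0.96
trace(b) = 0.91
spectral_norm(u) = 3.32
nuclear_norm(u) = 5.66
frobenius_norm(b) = 0.91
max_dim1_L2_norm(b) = 0.84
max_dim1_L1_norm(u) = 4.06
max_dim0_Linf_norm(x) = 2.98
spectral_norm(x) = 3.34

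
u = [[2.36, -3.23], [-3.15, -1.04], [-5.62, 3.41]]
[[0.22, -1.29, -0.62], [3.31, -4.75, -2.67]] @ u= [[8.07, -1.48], [37.78, -14.86]]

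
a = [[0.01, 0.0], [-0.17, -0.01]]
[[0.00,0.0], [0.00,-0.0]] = a@[[-0.0, 0.01], [0.0, -0.01]]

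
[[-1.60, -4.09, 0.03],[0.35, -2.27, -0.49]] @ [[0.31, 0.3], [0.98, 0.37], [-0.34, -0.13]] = [[-4.51,  -2.00], [-1.95,  -0.67]]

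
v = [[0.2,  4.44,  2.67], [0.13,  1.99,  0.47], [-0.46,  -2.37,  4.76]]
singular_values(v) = [5.59, 5.33, 0.0]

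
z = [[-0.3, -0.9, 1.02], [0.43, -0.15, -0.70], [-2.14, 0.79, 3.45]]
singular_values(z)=[4.31, 1.09, 0.0]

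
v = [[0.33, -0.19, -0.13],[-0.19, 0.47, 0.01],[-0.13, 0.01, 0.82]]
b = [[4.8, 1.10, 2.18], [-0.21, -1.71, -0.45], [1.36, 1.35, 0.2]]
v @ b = [[1.45, 0.51, 0.78],[-1.0, -1.0, -0.62],[0.49, 0.95, -0.12]]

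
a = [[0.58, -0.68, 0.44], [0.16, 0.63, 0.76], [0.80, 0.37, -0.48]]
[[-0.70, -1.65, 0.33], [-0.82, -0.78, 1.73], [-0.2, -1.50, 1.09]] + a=[[-0.12, -2.33, 0.77], [-0.66, -0.15, 2.49], [0.6, -1.13, 0.61]]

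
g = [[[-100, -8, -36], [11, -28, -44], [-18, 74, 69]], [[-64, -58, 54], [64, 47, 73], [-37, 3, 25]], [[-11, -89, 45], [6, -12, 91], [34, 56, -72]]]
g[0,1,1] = -28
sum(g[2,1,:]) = 85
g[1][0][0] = -64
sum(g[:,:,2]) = 205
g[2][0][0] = -11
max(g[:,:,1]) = 74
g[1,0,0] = -64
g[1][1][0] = 64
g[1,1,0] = 64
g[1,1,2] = 73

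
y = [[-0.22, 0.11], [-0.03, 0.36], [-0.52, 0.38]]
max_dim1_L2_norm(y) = 0.64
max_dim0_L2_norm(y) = 0.57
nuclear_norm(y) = 1.00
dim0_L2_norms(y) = [0.57, 0.53]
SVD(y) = [[-0.32, 0.26], [-0.36, -0.92], [-0.87, 0.29]] @ diag([0.732192541338791, 0.26399636817169064]) @ [[0.73,  -0.68], [-0.68,  -0.73]]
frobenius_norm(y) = 0.78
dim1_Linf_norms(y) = [0.22, 0.36, 0.52]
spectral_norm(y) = 0.73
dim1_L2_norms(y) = [0.25, 0.36, 0.64]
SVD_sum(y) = [[-0.17, 0.16], [-0.2, 0.18], [-0.47, 0.44]] + [[-0.05, -0.05], [0.17, 0.18], [-0.05, -0.06]]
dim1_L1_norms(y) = [0.33, 0.39, 0.9]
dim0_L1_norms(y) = [0.77, 0.85]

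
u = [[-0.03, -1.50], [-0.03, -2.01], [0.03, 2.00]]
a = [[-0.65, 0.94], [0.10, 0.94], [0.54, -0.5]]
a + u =[[-0.68, -0.56], [0.07, -1.07], [0.57, 1.5]]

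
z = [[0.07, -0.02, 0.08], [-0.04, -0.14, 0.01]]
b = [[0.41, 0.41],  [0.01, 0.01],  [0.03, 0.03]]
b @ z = [[0.01, -0.07, 0.04], [0.0, -0.0, 0.0], [0.0, -0.00, 0.0]]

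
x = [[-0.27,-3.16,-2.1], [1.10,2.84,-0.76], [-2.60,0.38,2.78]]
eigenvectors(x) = [[(-0.83+0j), -0.20-0.31j, (-0.2+0.31j)], [(0.12+0j), -0.39+0.44j, -0.39-0.44j], [(-0.55+0j), (0.72+0j), (0.72-0j)]]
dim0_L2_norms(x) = [2.84, 4.27, 3.57]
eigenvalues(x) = [(-1.21+0j), (3.28+1.36j), (3.28-1.36j)]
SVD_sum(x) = [[0.58, -2.89, -2.23], [-0.25, 1.24, 0.96], [-0.38, 1.86, 1.44]] + [[-0.51, -0.42, 0.41], [1.75, 1.43, -1.39], [-1.96, -1.6, 1.56]] + [[-0.34, 0.15, -0.28], [-0.4, 0.17, -0.32], [-0.27, 0.11, -0.22]]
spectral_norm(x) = 4.68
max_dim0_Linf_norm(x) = 3.16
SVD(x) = [[-0.79, -0.19, -0.58], [0.34, 0.65, -0.68], [0.51, -0.73, -0.45]] @ diag([4.675286429117179, 4.056601558476855, 0.8001128679604547]) @ [[-0.16, 0.78, 0.60], [0.66, 0.54, -0.53], [0.74, -0.31, 0.6]]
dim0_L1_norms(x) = [3.97, 6.38, 5.64]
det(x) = -15.17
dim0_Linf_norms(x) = [2.6, 3.16, 2.78]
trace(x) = 5.35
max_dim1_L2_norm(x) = 3.83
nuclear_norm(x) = 9.53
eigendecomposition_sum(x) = [[(-0.9-0j), -0.65+0.00j, -0.60+0.00j], [(0.13+0j), (0.1-0j), (0.09-0j)], [-0.60-0.00j, -0.43+0.00j, -0.40+0.00j]] + [[0.32+0.41j,  (-1.26+0.54j),  (-0.75-0.49j)], [(0.48-0.66j),  1.37+1.69j,  -0.42+1.36j], [(-1+0.1j),  0.41-2.64j,  (1.59-0.74j)]] + [[(0.32-0.41j), (-1.26-0.54j), -0.75+0.49j],  [(0.48+0.66j), 1.37-1.69j, (-0.42-1.36j)],  [-1.00-0.10j, 0.41+2.64j, (1.59+0.74j)]]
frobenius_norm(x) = 6.24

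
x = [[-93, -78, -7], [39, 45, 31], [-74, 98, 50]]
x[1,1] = 45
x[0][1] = -78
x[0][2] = -7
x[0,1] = -78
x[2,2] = 50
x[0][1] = -78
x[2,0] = -74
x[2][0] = -74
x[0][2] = -7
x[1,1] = 45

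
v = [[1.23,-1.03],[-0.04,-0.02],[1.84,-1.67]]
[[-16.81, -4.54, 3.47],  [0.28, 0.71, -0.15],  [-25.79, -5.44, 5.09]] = v@ [[-9.54, -12.52, 3.44], [4.93, -10.54, 0.74]]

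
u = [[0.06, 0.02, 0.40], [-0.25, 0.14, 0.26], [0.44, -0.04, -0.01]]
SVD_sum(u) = [[-0.15, 0.04, 0.11], [-0.3, 0.09, 0.22], [0.28, -0.08, -0.21]] + [[0.21,0.01,0.29],[0.04,0.0,0.05],[0.15,0.01,0.2]] + [[-0.01,-0.03,0.01],  [0.01,0.05,-0.01],  [0.01,0.04,-0.01]]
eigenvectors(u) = [[-0.54, -0.72, 0.08], [-0.58, -0.00, 1.0], [0.61, -0.69, -0.04]]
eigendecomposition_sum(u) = [[-0.18, 0.02, 0.19], [-0.19, 0.02, 0.2], [0.20, -0.02, -0.21]] + [[0.24, -0.01, 0.21], [0.00, -0.00, 0.00], [0.24, -0.01, 0.2]] + [[-0.00, 0.01, 0.0], [-0.06, 0.12, 0.06], [0.0, -0.0, -0.0]]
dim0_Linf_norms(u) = [0.44, 0.14, 0.4]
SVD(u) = [[0.34, -0.81, -0.48], [0.68, -0.15, 0.72], [-0.65, -0.57, 0.50]] @ diag([0.55491629278021, 0.4424653440491551, 0.07274838364205005]) @ [[-0.79,0.23,0.57], [-0.6,-0.03,-0.8], [0.17,0.97,-0.16]]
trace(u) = 0.19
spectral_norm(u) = 0.55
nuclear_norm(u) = 1.07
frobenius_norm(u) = 0.71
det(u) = -0.02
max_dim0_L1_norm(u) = 0.75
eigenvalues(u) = [-0.37, 0.45, 0.11]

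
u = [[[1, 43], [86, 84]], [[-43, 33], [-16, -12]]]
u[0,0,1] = 43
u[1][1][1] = -12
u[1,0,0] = -43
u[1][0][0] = -43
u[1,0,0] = -43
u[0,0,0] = 1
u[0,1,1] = 84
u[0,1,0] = 86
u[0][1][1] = 84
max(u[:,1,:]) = 86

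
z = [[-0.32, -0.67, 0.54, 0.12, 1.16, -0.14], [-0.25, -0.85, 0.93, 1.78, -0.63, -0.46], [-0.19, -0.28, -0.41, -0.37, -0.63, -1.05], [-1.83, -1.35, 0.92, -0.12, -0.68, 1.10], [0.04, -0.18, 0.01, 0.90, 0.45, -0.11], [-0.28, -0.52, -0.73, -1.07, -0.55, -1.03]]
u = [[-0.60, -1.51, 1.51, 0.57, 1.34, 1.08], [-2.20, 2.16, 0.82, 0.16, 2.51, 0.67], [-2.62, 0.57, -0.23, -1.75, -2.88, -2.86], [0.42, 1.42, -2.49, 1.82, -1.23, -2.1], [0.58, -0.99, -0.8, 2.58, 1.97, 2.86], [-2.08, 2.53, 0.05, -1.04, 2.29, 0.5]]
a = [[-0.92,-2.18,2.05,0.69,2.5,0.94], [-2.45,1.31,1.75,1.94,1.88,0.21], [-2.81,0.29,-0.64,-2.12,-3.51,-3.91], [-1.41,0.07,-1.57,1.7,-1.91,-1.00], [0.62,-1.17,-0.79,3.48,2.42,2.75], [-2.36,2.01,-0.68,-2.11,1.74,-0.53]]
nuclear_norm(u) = 20.71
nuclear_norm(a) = 23.34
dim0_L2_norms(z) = [1.91, 1.84, 1.64, 2.3, 1.76, 1.9]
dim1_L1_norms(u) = [6.61, 8.52, 10.91, 9.48, 9.78, 8.49]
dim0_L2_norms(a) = [4.76, 3.46, 3.35, 5.31, 5.89, 5.01]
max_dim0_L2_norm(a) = 5.89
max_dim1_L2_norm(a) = 6.36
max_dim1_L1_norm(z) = 6.0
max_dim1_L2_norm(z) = 2.78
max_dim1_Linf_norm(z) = 1.83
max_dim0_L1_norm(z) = 4.36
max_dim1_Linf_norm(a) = 3.91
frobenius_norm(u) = 10.37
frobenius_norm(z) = 4.66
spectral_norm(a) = 8.66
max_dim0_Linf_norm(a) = 3.91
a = z + u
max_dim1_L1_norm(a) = 13.28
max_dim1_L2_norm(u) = 5.17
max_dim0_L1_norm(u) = 12.22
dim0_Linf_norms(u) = [2.62, 2.53, 2.49, 2.58, 2.88, 2.86]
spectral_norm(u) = 7.15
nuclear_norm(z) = 9.51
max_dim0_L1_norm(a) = 13.96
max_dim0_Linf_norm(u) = 2.88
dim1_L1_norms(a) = [9.28, 9.54, 13.28, 7.66, 11.23, 9.43]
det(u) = -161.09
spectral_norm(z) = 3.08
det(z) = -1.32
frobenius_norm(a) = 11.57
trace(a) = 3.34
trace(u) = 5.62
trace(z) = -2.28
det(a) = 96.86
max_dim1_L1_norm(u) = 10.91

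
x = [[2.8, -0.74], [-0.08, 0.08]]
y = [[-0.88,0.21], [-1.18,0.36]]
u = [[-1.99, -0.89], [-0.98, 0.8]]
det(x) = 0.16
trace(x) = 2.88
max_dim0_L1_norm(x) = 2.88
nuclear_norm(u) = 3.36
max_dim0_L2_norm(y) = 1.47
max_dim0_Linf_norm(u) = 1.99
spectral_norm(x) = 2.90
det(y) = -0.07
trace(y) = -0.52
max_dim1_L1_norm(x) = 3.54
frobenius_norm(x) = 2.90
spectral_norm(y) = 1.53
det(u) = -2.46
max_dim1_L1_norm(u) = 2.88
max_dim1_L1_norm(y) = 1.54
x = u @ y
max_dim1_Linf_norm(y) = 1.18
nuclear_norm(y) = 1.57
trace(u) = -1.19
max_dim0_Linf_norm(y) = 1.18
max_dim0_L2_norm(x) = 2.8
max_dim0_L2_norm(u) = 2.22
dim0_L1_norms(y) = [2.06, 0.57]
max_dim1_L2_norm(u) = 2.18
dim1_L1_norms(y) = [1.09, 1.54]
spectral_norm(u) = 2.28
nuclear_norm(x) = 2.95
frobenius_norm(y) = 1.53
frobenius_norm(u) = 2.52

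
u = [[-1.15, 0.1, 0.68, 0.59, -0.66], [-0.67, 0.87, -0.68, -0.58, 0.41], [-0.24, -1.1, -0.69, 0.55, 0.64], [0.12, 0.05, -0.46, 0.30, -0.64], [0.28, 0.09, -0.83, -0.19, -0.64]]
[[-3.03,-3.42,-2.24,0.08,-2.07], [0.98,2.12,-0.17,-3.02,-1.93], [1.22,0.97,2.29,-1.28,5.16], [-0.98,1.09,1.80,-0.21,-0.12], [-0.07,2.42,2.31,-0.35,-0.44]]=u@[[0.67, 1.05, 1.20, 1.12, 0.73], [-0.43, 0.74, -0.31, -1.21, -2.33], [-0.72, -2.75, -2.50, 1.73, -1.17], [-1.13, -0.24, 1.21, -0.75, 1.58], [1.61, 0.42, -0.24, -1.15, 1.72]]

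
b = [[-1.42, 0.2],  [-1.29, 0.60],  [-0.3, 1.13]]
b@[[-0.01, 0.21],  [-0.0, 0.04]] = [[0.01, -0.29], [0.01, -0.25], [0.0, -0.02]]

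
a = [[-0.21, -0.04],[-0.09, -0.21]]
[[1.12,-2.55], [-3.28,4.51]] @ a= [[-0.01, 0.49], [0.28, -0.82]]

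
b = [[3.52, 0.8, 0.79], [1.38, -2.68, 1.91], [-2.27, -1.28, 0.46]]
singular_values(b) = [4.55, 3.55, 0.37]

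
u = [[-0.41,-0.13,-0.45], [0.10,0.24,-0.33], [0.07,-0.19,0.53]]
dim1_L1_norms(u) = [0.99, 0.67, 0.79]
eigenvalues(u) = [-0.31, 0.0, 0.67]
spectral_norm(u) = 0.82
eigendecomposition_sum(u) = [[-0.41, -0.20, -0.29], [0.11, 0.05, 0.08], [0.06, 0.03, 0.04]] + [[-0.0, -0.0, -0.0], [0.0, 0.0, 0.00], [0.0, 0.00, 0.00]] + [[-0.0, 0.07, -0.15], [-0.01, 0.19, -0.41], [0.01, -0.22, 0.49]]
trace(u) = 0.36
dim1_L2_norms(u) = [0.62, 0.42, 0.57]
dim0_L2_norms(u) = [0.43, 0.33, 0.77]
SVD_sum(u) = [[-0.18, 0.09, -0.50], [-0.10, 0.05, -0.29], [0.18, -0.09, 0.51]] + [[-0.23, -0.22, 0.05],[0.2, 0.19, -0.04],[-0.11, -0.10, 0.02]] + [[-0.0, 0.0, 0.0], [-0.00, 0.0, 0.00], [-0.0, 0.00, 0.00]]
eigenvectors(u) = [[-0.96, -0.6, -0.23], [0.26, 0.72, -0.63], [0.14, 0.34, 0.74]]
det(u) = -0.00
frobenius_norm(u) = 0.94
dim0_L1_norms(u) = [0.58, 0.56, 1.31]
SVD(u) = [[-0.65, 0.71, 0.28],[-0.38, -0.62, 0.69],[0.66, 0.34, 0.67]] @ diag([0.8249750384068918, 0.45311674863240536, 0.001182418853422687]) @ [[0.33, -0.16, 0.93], [-0.73, -0.67, 0.14], [-0.60, 0.72, 0.34]]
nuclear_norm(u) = 1.28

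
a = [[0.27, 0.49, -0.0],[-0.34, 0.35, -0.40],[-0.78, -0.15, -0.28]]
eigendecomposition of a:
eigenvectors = [[(-0.27-0.35j), (-0.27+0.35j), (-0.64+0j)], [0.44+0.07j, (0.44-0.07j), (-0.33+0j)], [(0.78+0j), (0.78-0j), 0.69+0.00j]]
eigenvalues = [(-0.09+0.34j), (-0.09-0.34j), (0.52+0j)]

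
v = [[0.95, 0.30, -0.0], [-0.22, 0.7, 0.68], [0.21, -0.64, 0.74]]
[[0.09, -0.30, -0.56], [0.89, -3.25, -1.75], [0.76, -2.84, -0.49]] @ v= [[0.03, 0.18, -0.62], [1.19, -0.89, -3.5], [1.24, -1.45, -2.29]]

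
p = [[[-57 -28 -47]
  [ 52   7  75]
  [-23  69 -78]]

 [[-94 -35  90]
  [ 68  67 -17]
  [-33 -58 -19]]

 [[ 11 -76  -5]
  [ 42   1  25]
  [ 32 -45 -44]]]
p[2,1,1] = 1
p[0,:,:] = [[-57, -28, -47], [52, 7, 75], [-23, 69, -78]]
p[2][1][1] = 1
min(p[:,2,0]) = -33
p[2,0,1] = -76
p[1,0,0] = -94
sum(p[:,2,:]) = -199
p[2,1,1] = 1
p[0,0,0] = -57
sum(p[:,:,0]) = -2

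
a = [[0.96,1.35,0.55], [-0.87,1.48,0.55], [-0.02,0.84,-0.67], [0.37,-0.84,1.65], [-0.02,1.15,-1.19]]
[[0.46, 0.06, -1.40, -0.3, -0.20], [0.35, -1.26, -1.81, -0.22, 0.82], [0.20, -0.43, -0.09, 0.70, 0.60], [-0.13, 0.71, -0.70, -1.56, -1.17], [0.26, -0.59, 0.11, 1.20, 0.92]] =a @ [[0.08, 0.69, 0.17, -0.03, -0.53], [0.27, -0.46, -0.8, 0.15, 0.39], [0.04, 0.04, -0.87, -0.86, -0.39]]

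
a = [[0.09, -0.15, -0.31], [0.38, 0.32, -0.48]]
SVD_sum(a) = [[0.13, 0.08, -0.18], [0.37, 0.24, -0.52]] + [[-0.04, -0.23, -0.13],[0.01, 0.08, 0.04]]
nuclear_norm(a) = 1.01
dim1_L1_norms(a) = [0.55, 1.18]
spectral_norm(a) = 0.72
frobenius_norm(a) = 0.78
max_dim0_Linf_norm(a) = 0.48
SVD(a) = [[-0.32, -0.95], [-0.95, 0.32]] @ diag([0.7233037807999306, 0.2841331390044565]) @ [[-0.54, -0.35, 0.77], [0.13, 0.86, 0.49]]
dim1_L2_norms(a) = [0.36, 0.69]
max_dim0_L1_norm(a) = 0.79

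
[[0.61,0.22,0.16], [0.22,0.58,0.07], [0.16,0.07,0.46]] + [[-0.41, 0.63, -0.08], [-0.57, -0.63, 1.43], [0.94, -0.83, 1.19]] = [[0.2, 0.85, 0.08], [-0.35, -0.05, 1.50], [1.1, -0.76, 1.65]]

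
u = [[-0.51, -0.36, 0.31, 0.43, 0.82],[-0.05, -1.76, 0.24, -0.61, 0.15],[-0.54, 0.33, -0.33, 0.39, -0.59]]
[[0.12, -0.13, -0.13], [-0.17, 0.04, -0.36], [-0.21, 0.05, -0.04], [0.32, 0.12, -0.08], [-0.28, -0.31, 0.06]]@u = [[0.02, 0.14, 0.05, 0.08, 0.16],[0.28, -0.13, 0.08, -0.24, 0.08],[0.13, -0.03, -0.04, -0.14, -0.14],[-0.13, -0.35, 0.15, 0.03, 0.33],[0.13, 0.67, -0.18, 0.09, -0.31]]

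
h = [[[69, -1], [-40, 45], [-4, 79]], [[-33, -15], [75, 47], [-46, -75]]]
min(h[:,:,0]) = -46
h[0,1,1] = 45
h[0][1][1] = 45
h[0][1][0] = -40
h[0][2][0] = -4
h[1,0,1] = -15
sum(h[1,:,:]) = -47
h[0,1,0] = -40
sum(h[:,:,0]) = 21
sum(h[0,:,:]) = 148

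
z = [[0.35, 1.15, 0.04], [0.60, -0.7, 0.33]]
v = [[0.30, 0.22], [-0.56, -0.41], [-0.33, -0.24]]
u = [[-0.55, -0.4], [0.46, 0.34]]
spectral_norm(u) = 0.89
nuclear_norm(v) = 0.89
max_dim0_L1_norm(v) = 1.19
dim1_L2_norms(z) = [1.2, 0.98]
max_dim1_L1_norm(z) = 1.63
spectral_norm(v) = 0.89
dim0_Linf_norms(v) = [0.56, 0.41]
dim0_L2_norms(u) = [0.72, 0.52]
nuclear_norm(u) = 0.89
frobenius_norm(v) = 0.89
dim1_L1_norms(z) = [1.54, 1.63]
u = z @ v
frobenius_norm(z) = 1.55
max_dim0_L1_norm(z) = 1.85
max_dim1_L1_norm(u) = 0.95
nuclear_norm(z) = 2.11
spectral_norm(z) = 1.35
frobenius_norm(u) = 0.89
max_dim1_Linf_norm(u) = 0.55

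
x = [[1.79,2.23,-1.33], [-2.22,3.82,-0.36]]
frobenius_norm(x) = 5.44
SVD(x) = [[0.39, 0.92], [0.92, -0.39]] @ diag([4.667170613687665, 2.7953208157079774]) @ [[-0.29,0.94,-0.18], [0.9,0.20,-0.39]]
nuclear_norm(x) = 7.46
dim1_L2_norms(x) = [3.15, 4.43]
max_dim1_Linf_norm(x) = 3.82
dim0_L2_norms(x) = [2.85, 4.42, 1.38]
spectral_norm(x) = 4.67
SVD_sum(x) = [[-0.53, 1.71, -0.33], [-1.24, 4.04, -0.78]] + [[2.32, 0.52, -1.00], [-0.98, -0.22, 0.42]]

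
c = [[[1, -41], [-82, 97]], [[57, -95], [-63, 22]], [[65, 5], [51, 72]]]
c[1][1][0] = -63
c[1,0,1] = -95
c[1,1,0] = -63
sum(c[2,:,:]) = 193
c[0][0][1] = -41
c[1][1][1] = 22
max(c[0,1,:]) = 97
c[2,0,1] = 5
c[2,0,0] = 65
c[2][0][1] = 5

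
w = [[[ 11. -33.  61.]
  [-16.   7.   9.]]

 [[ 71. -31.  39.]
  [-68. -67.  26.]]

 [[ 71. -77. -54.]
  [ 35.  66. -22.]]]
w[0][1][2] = 9.0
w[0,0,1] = -33.0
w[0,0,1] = -33.0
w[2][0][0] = 71.0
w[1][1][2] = 26.0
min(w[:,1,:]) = -68.0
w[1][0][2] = 39.0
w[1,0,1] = -31.0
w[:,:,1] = [[-33.0, 7.0], [-31.0, -67.0], [-77.0, 66.0]]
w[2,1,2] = -22.0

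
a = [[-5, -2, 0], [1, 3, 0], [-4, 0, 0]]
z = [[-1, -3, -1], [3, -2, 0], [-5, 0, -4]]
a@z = [[-1, 19, 5], [8, -9, -1], [4, 12, 4]]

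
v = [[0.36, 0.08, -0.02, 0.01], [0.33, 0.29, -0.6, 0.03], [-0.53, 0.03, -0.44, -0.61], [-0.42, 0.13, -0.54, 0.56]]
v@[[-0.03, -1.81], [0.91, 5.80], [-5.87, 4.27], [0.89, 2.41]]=[[0.19, -0.25], [3.80, -1.4], [2.08, -2.22], [3.80, 0.56]]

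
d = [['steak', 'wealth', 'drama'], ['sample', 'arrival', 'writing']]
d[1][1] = 'arrival'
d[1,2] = 'writing'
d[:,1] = ['wealth', 'arrival']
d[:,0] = ['steak', 'sample']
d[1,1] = 'arrival'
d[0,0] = 'steak'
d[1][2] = 'writing'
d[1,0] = 'sample'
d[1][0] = 'sample'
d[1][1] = 'arrival'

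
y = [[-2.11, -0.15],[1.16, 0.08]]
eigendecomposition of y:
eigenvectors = [[-0.88, 0.07], [0.48, -1.0]]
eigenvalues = [-2.03, -0.0]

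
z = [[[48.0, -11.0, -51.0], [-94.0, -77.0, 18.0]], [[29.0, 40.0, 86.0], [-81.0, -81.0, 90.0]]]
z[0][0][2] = -51.0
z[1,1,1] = -81.0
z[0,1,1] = -77.0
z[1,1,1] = -81.0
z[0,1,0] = -94.0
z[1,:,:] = [[29.0, 40.0, 86.0], [-81.0, -81.0, 90.0]]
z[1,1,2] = 90.0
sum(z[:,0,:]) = 141.0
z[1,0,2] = 86.0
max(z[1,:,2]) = 90.0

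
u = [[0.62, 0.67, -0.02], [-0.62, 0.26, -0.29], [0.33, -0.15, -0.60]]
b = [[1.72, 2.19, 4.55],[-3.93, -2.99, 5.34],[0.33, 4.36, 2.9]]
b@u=[[1.21,1.04,-3.40],[1.18,-4.21,-2.26],[-1.54,0.92,-3.01]]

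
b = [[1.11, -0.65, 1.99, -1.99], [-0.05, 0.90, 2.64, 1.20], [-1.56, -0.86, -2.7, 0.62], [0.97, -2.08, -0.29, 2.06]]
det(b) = 31.09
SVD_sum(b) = [[0.74, 0.59, 2.20, -0.73], [0.64, 0.51, 1.9, -0.63], [-0.96, -0.76, -2.82, 0.94], [-0.31, -0.25, -0.93, 0.31]] + [[-0.14, 0.21, -0.17, -0.48], [0.36, -0.54, 0.43, 1.22], [-0.09, 0.13, -0.1, -0.30], [0.67, -0.98, 0.79, 2.25]] + [[0.83, -1.24, -0.19, -0.72], [-0.75, 1.12, 0.17, 0.65], [-0.05, 0.07, 0.01, 0.04], [0.58, -0.87, -0.13, -0.51]] + [[-0.32, -0.21, 0.15, -0.05], [-0.3, -0.2, 0.14, -0.05], [-0.47, -0.31, 0.22, -0.07], [0.03, 0.02, -0.02, 0.01]]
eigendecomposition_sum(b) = [[0.18+0.81j,(-0.09+0.64j),1.06+0.95j,(-0.08+0.04j)], [(0.38+0.67j),0.09+0.59j,1.20+0.57j,-0.06+0.06j], [(-0.72-0.34j),(-0.43-0.45j),(-1.34+0.24j),0.02-0.08j], [(0.03+0.18j),(-0.03+0.14j),0.23+0.22j,(-0.02+0.01j)]] + [[(0.18-0.81j), (-0.09-0.64j), 1.06-0.95j, -0.08-0.04j],[0.38-0.67j, 0.09-0.59j, 1.20-0.57j, -0.06-0.06j],[-0.72+0.34j, (-0.43+0.45j), (-1.34-0.24j), 0.02+0.08j],[0.03-0.18j, -0.03-0.14j, (0.23-0.22j), (-0.02-0.01j)]] + [[(0.37+0.46j),(-0.23-0.88j),-0.07-0.32j,-0.92+0.60j], [-0.40-0.32j,0.36+0.70j,(0.12+0.26j),0.66-0.68j], [-0.06-0.15j,(-0+0.25j),(-0.01+0.09j),(0.29-0.09j)], [(0.45-0.61j),-1.01+0.58j,-0.37+0.19j,(1.05+0.94j)]] + [[(0.37-0.46j), -0.23+0.88j, -0.07+0.32j, -0.92-0.60j], [(-0.4+0.32j), 0.36-0.70j, 0.12-0.26j, (0.66+0.68j)], [-0.06+0.15j, (-0-0.25j), (-0.01-0.09j), (0.29+0.09j)], [0.45+0.61j, -1.01-0.58j, (-0.37-0.19j), (1.05-0.94j)]]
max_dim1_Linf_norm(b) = 2.7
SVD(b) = [[-0.53,  0.18,  0.66,  -0.5], [-0.46,  -0.47,  -0.60,  -0.47], [0.68,  0.11,  -0.04,  -0.72], [0.22,  -0.86,  0.46,  0.05]] @ diag([4.736619336772041, 3.1073290161705023, 2.5411698815083152, 0.8312035112396273]) @ [[-0.3, -0.24, -0.88, 0.29], [-0.25, 0.37, -0.30, -0.84], [0.5, -0.74, -0.11, -0.43], [0.77, 0.51, -0.36, 0.12]]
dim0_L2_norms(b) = [2.15, 2.51, 4.28, 3.17]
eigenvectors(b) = [[(0.59+0j), (0.59-0j), (0.14-0.52j), (0.14+0.52j)], [(0.53-0.16j), (0.53+0.16j), -0.02+0.46j, (-0.02-0.46j)], [(-0.35+0.45j), (-0.35-0.45j), -0.08+0.13j, -0.08-0.13j], [(0.13+0.01j), (0.13-0.01j), -0.69+0.00j, -0.69-0.00j]]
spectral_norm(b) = 4.74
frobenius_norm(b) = 6.26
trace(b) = 1.37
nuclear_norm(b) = 11.22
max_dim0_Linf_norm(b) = 2.7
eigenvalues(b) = [(-1.09+1.65j), (-1.09-1.65j), (1.78+2.19j), (1.78-2.19j)]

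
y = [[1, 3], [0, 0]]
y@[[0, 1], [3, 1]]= [[9, 4], [0, 0]]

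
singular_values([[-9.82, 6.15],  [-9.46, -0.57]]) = [14.29, 4.46]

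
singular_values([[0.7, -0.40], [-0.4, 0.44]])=[0.99, 0.15]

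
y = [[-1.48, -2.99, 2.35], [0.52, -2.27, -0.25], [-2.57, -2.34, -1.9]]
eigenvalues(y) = [(-1.41+2.74j), (-1.41-2.74j), (-2.83+0j)]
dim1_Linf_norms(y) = [2.99, 2.27, 2.57]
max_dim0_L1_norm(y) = 7.6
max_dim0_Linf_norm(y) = 2.99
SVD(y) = [[-0.7,0.66,0.29], [-0.34,0.05,-0.94], [-0.63,-0.75,0.19]] @ diag([5.003843010927802, 3.1369597368147666, 1.7176550094800793]) @ [[0.50, 0.87, -0.07], [0.31, -0.10, 0.94], [-0.81, 0.49, 0.32]]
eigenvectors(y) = [[-0.73+0.00j, -0.73-0.00j, -0.20+0.00j],[0.02+0.14j, 0.02-0.14j, (0.55+0j)],[-0.00-0.67j, -0.00+0.67j, (0.81+0j)]]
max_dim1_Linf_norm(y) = 2.99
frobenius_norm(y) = 6.15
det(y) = -26.96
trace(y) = -5.65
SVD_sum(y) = [[-1.73, -3.02, 0.24], [-0.84, -1.46, 0.12], [-1.57, -2.74, 0.22]] + [[0.65,  -0.21,  1.95], [0.05,  -0.02,  0.15], [-0.74,  0.24,  -2.23]] + [[-0.4, 0.24, 0.16], [1.31, -0.79, -0.52], [-0.26, 0.16, 0.1]]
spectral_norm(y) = 5.00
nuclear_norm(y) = 9.86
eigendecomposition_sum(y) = [[(-0.75+1.36j), -1.90-0.48j, (1.09+0.66j)], [0.28+0.12j, (-0.05+0.38j), (0.11-0.23j)], [(-1.25-0.68j), 0.44-1.74j, (-0.61+1j)]] + [[-0.75-1.36j,-1.90+0.48j,(1.09-0.66j)], [(0.28-0.12j),-0.05-0.38j,0.11+0.23j], [-1.25+0.68j,(0.44+1.74j),(-0.61-1j)]] + [[0.02+0.00j, 0.80-0.00j, 0.17-0.00j],[-0.05-0.00j, (-2.16+0j), -0.46+0.00j],[(-0.07-0j), -3.22+0.00j, -0.69+0.00j]]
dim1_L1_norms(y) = [6.82, 3.04, 6.81]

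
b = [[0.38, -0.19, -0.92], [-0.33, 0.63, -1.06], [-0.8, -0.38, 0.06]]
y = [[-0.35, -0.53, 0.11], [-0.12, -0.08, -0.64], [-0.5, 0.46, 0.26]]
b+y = [[0.03, -0.72, -0.81], [-0.45, 0.55, -1.7], [-1.3, 0.08, 0.32]]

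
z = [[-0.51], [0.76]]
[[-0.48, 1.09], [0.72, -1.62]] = z @ [[0.95, -2.13]]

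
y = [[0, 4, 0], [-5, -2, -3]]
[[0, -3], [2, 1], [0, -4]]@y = [[15, 6, 9], [-5, 6, -3], [20, 8, 12]]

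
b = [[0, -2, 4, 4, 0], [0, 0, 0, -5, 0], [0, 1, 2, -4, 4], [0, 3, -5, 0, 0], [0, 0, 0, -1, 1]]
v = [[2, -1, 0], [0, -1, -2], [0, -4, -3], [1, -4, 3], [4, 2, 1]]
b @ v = [[4, -30, 4], [-5, 20, -15], [12, 15, -16], [0, 17, 9], [3, 6, -2]]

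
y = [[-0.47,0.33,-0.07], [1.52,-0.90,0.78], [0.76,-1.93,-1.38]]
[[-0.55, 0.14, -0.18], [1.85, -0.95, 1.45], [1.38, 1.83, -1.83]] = y @ [[0.57, -0.68, -0.05], [-0.76, -0.71, -0.26], [0.38, -0.71, 1.66]]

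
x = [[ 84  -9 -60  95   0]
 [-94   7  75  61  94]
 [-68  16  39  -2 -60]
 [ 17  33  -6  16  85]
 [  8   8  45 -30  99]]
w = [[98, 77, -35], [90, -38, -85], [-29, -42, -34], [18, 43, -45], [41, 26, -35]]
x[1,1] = 7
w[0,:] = [98, 77, -35]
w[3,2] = -45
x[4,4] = 99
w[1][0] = 90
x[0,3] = 95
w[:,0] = [98, 90, -29, 18, 41]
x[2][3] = -2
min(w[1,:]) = -85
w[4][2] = -35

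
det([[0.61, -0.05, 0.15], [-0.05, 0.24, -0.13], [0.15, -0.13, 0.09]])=-0.001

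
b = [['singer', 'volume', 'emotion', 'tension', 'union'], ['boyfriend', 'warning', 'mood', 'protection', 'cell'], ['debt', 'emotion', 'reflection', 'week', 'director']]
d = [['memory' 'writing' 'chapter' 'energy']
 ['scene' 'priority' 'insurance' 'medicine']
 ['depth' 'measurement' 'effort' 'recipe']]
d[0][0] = 'memory'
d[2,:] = ['depth', 'measurement', 'effort', 'recipe']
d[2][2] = 'effort'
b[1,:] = ['boyfriend', 'warning', 'mood', 'protection', 'cell']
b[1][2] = 'mood'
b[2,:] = ['debt', 'emotion', 'reflection', 'week', 'director']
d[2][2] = 'effort'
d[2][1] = 'measurement'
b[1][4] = 'cell'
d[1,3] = 'medicine'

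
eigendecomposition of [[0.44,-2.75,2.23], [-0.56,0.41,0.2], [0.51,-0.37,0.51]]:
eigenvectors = [[0.90, -0.91, 0.28], [-0.26, -0.36, 0.61], [0.35, 0.2, 0.74]]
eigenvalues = [2.09, -1.13, 0.4]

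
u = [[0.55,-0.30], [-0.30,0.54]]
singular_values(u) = [0.85, 0.24]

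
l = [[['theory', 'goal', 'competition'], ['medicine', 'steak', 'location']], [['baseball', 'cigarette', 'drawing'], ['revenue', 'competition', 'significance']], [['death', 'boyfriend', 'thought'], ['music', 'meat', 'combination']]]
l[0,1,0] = 'medicine'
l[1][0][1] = 'cigarette'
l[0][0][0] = 'theory'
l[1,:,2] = ['drawing', 'significance']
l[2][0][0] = 'death'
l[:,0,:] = [['theory', 'goal', 'competition'], ['baseball', 'cigarette', 'drawing'], ['death', 'boyfriend', 'thought']]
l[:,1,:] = [['medicine', 'steak', 'location'], ['revenue', 'competition', 'significance'], ['music', 'meat', 'combination']]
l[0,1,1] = 'steak'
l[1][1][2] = 'significance'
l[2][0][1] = 'boyfriend'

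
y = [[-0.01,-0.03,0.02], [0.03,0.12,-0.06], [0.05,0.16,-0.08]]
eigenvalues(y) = [-0.02, 0.01, 0.04]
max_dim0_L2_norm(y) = 0.2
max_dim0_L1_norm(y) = 0.31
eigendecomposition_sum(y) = [[-0.01, -0.02, 0.01],[0.01, 0.02, -0.01],[0.02, 0.03, -0.02]] + [[0.00, -0.01, 0.0], [0.0, -0.01, 0.01], [0.01, -0.02, 0.01]] + [[-0.00, -0.01, 0.0],[0.01, 0.11, -0.05],[0.02, 0.14, -0.07]]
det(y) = -0.00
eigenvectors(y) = [[0.39, -0.31, 0.05], [-0.44, -0.38, -0.61], [-0.81, -0.87, -0.79]]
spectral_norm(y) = 0.23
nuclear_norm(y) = 0.24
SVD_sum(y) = [[-0.01, -0.03, 0.02], [0.03, 0.12, -0.06], [0.05, 0.16, -0.08]] + [[-0.0, 0.0, 0.0], [-0.0, 0.0, 0.00], [0.0, -0.00, -0.0]] + [[0.0, 0.00, 0.00], [-0.0, -0.00, -0.0], [0.00, 0.00, 0.00]]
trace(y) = 0.03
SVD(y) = [[-0.16, -0.25, 0.95], [0.59, -0.80, -0.12], [0.79, 0.54, 0.28]] @ diag([0.2339792934462829, 0.005898095275774018, 0.00434772474935487]) @ [[0.25, 0.86, -0.44], [0.95, -0.31, -0.06], [0.19, 0.40, 0.90]]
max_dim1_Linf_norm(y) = 0.16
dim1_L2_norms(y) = [0.04, 0.14, 0.19]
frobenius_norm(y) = 0.23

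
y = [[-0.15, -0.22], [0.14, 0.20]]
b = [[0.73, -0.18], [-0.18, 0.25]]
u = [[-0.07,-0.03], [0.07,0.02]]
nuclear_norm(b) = 0.98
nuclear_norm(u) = 0.11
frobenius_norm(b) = 0.81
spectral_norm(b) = 0.79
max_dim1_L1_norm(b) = 0.91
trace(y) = 0.05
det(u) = 0.00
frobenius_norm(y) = 0.36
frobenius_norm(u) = 0.11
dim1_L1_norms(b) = [0.91, 0.43]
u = y @ b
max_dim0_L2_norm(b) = 0.75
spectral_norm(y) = 0.36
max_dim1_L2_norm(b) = 0.75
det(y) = 0.00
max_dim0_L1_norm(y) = 0.42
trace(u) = -0.05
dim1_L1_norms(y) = [0.37, 0.34]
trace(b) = 0.98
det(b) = 0.15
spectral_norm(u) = 0.11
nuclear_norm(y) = 0.36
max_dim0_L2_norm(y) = 0.3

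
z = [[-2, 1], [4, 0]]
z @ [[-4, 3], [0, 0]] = [[8, -6], [-16, 12]]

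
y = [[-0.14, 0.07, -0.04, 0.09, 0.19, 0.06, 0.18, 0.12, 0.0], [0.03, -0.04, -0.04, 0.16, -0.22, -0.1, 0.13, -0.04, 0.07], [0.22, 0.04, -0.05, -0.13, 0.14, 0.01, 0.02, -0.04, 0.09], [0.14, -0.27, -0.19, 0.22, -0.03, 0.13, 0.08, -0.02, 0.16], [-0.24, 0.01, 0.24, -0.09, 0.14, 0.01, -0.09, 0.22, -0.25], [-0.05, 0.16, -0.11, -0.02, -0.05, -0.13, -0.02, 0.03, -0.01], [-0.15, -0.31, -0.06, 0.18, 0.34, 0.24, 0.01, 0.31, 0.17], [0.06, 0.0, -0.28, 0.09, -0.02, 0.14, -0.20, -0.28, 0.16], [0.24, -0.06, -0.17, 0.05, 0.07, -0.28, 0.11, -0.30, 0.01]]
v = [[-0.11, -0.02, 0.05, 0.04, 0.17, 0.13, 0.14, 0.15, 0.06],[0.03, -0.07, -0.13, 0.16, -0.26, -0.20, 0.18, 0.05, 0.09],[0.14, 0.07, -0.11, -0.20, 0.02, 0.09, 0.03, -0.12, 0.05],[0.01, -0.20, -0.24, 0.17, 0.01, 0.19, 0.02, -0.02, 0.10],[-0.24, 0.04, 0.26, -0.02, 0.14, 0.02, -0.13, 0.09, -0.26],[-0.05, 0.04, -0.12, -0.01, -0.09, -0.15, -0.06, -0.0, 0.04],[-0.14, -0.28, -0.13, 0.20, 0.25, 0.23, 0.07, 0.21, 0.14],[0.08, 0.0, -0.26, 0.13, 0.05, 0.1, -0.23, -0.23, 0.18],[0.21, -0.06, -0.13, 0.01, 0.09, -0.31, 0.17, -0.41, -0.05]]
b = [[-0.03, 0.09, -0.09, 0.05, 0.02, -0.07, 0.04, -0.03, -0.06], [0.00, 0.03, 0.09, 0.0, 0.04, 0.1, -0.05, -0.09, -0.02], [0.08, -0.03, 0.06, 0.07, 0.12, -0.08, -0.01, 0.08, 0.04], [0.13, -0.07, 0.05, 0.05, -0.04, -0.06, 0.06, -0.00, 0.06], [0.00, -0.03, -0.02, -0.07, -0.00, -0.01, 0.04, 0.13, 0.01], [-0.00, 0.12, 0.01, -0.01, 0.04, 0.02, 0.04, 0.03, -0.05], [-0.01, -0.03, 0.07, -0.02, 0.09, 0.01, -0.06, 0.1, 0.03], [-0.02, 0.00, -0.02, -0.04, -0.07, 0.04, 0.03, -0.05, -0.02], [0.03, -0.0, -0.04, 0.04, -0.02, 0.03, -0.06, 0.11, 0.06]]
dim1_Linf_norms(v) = [0.17, 0.26, 0.2, 0.24, 0.26, 0.15, 0.28, 0.26, 0.41]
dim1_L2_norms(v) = [0.33, 0.45, 0.32, 0.42, 0.49, 0.23, 0.58, 0.49, 0.61]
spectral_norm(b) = 0.31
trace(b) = 0.08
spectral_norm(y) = 0.86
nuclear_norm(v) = 3.23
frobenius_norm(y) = 1.37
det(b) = -0.00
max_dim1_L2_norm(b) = 0.21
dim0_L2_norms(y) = [0.48, 0.45, 0.47, 0.39, 0.5, 0.45, 0.34, 0.58, 0.39]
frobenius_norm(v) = 1.35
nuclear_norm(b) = 1.21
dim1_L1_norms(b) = [0.48, 0.42, 0.57, 0.52, 0.31, 0.32, 0.42, 0.29, 0.39]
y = v + b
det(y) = -0.00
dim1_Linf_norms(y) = [0.19, 0.22, 0.22, 0.27, 0.25, 0.16, 0.34, 0.28, 0.3]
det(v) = -0.00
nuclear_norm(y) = 3.28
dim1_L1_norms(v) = [0.87, 1.17, 0.83, 0.96, 1.2, 0.56, 1.65, 1.26, 1.44]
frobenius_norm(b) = 0.51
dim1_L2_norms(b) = [0.18, 0.18, 0.21, 0.2, 0.16, 0.15, 0.17, 0.11, 0.16]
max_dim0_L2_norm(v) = 0.56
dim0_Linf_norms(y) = [0.24, 0.31, 0.28, 0.22, 0.34, 0.28, 0.2, 0.31, 0.25]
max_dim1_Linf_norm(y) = 0.34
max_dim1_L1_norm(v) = 1.65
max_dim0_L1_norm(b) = 0.62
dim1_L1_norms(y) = [0.89, 0.83, 0.74, 1.24, 1.29, 0.58, 1.77, 1.23, 1.29]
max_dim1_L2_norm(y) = 0.67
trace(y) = -0.26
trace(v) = -0.34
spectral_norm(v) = 0.81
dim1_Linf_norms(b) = [0.09, 0.1, 0.12, 0.13, 0.13, 0.12, 0.1, 0.07, 0.11]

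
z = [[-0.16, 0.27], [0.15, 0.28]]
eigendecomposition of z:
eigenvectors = [[-0.96, -0.46], [0.28, -0.89]]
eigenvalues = [-0.24, 0.36]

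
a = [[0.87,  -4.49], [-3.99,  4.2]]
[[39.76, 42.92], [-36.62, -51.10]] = a@[[-0.18, 3.45], [-8.89, -8.89]]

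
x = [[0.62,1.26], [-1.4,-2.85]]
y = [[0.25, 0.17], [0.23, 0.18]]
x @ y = [[0.44, 0.33], [-1.01, -0.75]]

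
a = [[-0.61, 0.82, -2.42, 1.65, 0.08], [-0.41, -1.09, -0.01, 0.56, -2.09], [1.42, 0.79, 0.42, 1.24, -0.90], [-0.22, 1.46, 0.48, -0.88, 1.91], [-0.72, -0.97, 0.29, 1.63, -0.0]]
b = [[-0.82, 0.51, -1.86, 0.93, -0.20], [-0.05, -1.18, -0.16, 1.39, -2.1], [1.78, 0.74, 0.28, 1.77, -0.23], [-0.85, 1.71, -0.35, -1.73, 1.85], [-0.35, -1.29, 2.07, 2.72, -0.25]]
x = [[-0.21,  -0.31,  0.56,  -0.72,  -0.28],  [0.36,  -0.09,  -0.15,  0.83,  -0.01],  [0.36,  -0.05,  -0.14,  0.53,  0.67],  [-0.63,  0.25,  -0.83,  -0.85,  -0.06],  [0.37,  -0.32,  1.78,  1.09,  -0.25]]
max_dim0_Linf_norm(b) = 2.72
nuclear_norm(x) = 5.08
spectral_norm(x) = 2.57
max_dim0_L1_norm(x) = 4.02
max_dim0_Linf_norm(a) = 2.42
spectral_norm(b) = 5.17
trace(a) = -2.16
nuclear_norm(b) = 12.63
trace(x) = -1.54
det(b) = -27.72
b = x + a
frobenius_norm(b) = 6.61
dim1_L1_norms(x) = [2.08, 1.44, 1.75, 2.62, 3.81]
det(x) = -0.09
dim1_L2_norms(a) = [3.1, 2.46, 2.27, 2.61, 2.05]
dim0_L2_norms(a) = [1.77, 2.36, 2.52, 2.83, 2.97]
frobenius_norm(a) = 5.64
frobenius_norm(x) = 3.05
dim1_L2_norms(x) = [1.02, 0.92, 0.94, 1.37, 2.16]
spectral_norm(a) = 3.83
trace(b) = -3.70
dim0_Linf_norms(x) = [0.63, 0.32, 1.78, 1.09, 0.67]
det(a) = -24.99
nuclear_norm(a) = 11.31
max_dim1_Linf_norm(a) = 2.42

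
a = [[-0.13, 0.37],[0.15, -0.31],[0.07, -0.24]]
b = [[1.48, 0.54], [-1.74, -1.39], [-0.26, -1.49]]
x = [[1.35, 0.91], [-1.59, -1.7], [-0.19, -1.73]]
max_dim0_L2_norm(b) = 2.3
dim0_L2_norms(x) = [2.09, 2.59]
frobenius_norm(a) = 0.58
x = b + a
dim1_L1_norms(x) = [2.26, 3.29, 1.92]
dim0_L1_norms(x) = [3.13, 4.34]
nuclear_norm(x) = 4.22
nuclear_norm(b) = 4.03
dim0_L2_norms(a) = [0.21, 0.54]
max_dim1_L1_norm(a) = 0.5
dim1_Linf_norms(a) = [0.37, 0.31, 0.24]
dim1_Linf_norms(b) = [1.48, 1.74, 1.49]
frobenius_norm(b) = 3.12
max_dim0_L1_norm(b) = 3.48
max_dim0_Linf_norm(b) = 1.74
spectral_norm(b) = 2.91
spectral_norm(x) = 3.16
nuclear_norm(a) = 0.61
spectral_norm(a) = 0.58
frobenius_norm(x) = 3.33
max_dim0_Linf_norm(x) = 1.73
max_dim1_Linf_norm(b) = 1.74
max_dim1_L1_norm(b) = 3.13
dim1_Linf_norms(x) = [1.35, 1.7, 1.73]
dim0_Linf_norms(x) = [1.59, 1.73]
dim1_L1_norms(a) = [0.5, 0.46, 0.31]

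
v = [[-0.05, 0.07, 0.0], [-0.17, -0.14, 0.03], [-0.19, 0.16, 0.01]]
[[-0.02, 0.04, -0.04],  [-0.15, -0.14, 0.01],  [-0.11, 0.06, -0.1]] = v @ [[0.77, 0.23, 0.29], [0.23, 0.68, -0.31], [0.29, -0.31, 0.38]]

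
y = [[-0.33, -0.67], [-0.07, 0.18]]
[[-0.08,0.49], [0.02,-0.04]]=y@[[-0.00, -0.59], [0.12, -0.44]]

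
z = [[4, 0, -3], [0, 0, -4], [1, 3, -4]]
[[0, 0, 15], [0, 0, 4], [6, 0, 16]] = z@[[0, 0, 3], [2, 0, 3], [0, 0, -1]]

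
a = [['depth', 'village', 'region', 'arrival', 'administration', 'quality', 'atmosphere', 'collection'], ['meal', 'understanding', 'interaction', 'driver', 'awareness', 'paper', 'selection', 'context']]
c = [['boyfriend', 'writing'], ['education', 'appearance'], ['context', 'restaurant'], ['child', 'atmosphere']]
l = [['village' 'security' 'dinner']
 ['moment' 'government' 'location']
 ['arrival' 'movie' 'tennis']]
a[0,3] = 'arrival'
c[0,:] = ['boyfriend', 'writing']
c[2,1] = 'restaurant'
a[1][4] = 'awareness'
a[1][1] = 'understanding'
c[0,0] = 'boyfriend'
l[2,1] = 'movie'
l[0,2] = 'dinner'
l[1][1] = 'government'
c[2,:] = ['context', 'restaurant']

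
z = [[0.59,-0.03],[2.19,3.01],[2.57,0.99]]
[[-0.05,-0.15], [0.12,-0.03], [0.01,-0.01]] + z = [[0.54, -0.18], [2.31, 2.98], [2.58, 0.98]]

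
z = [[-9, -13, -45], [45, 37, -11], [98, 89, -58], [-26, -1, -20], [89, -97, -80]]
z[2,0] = 98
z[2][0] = 98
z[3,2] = -20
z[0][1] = -13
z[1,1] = 37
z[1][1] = 37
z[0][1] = -13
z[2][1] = 89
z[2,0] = 98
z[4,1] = -97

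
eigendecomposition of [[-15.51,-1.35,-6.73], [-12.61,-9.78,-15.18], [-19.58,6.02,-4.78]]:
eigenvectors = [[(0.48+0j),  0.21+0.09j,  0.21-0.09j], [(0.84+0j),  (0.81+0j),  (0.81-0j)], [(0.25+0j),  (-0.47-0.26j),  -0.47+0.26j]]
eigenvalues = [(-21.49+0j), (-4.29+3.53j), (-4.29-3.53j)]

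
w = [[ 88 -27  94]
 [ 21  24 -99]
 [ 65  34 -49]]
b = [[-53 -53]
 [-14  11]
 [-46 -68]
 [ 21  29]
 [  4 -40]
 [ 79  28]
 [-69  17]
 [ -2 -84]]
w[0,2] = 94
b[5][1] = 28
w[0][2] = 94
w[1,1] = 24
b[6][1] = 17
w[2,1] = 34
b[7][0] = -2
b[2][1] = -68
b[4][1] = -40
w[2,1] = 34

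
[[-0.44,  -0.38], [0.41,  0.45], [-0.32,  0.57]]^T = [[-0.44,0.41,-0.32], [-0.38,0.45,0.57]]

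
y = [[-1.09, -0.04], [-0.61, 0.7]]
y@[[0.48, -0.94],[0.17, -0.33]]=[[-0.53, 1.04], [-0.17, 0.34]]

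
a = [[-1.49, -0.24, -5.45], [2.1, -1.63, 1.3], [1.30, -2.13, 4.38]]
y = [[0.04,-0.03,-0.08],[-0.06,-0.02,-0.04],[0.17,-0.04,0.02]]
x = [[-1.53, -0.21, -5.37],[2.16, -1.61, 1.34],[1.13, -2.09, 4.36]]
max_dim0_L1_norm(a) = 11.13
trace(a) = 1.26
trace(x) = 1.22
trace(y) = 0.04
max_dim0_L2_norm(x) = 7.05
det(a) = 21.14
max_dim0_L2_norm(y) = 0.18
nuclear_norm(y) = 0.31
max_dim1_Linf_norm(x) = 5.37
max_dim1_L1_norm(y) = 0.23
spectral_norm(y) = 0.19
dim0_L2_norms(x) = [2.88, 2.65, 7.05]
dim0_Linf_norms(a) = [2.1, 2.13, 5.45]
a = y + x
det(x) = 22.59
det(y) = -0.00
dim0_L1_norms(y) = [0.27, 0.09, 0.14]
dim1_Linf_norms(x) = [5.37, 2.16, 4.36]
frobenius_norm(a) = 8.13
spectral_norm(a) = 7.67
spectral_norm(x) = 7.60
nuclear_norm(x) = 11.23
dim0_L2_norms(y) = [0.18, 0.05, 0.09]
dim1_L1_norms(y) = [0.15, 0.12, 0.23]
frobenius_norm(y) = 0.21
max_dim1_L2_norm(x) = 5.59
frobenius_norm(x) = 8.06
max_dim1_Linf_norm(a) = 5.45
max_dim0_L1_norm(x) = 11.07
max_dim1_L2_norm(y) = 0.18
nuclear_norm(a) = 11.25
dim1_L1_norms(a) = [7.18, 5.03, 7.81]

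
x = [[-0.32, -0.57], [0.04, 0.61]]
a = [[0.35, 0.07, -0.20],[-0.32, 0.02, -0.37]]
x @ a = [[0.07, -0.03, 0.27],[-0.18, 0.02, -0.23]]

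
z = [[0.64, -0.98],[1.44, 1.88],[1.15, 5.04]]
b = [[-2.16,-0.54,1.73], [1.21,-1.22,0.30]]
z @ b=[[-2.57, 0.85, 0.81], [-0.84, -3.07, 3.06], [3.61, -6.77, 3.50]]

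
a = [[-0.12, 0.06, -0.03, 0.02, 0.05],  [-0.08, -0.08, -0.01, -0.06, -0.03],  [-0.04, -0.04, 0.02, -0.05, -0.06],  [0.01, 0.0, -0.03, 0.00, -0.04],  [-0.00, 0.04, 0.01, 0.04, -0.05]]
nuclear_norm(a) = 0.45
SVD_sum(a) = [[-0.02, -0.01, -0.0, -0.01, -0.01], [-0.08, -0.07, -0.00, -0.06, -0.03], [-0.06, -0.05, -0.0, -0.04, -0.02], [-0.00, -0.00, -0.0, -0.00, -0.0], [0.02, 0.01, 0.00, 0.01, 0.01]] + [[-0.1, 0.07, -0.03, 0.03, 0.06],  [0.00, -0.0, 0.0, -0.0, -0.0],  [0.02, -0.01, 0.01, -0.01, -0.01],  [0.01, -0.01, 0.00, -0.0, -0.01],  [-0.00, 0.00, -0.00, 0.0, 0.00]] + [[-0.00, 0.00, 0.00, 0.0, -0.01], [0.0, -0.0, -0.0, -0.00, 0.01], [-0.01, 0.01, 0.00, 0.01, -0.03], [-0.01, 0.01, 0.0, 0.01, -0.03], [-0.01, 0.03, 0.00, 0.02, -0.06]] + [[0.0, -0.0, -0.00, 0.0, -0.00], [0.0, -0.00, -0.01, 0.00, -0.0], [-0.00, 0.00, 0.02, -0.00, 0.00], [0.00, -0.0, -0.03, 0.00, -0.0], [-0.0, 0.00, 0.01, -0.00, 0.00]] + [[0.00, 0.0, -0.00, -0.0, -0.0], [-0.0, -0.01, 0.0, 0.01, 0.0], [0.00, 0.01, -0.00, -0.01, -0.0], [0.00, 0.00, -0.00, -0.00, -0.00], [-0.00, -0.0, 0.0, 0.01, 0.00]]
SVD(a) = [[-0.15,  0.97,  -0.1,  -0.03,  -0.16],[-0.81,  -0.03,  0.09,  -0.2,  0.54],[-0.53,  -0.21,  -0.36,  0.42,  -0.60],[-0.03,  -0.13,  -0.38,  -0.86,  -0.31],[0.17,  0.02,  -0.84,  0.19,  0.47]] @ diag([0.16126648690272796, 0.15000673789873553, 0.0830132539335885, 0.040155191044286456, 0.016954618562114016]) @ [[0.65, 0.52, 0.03, 0.49, 0.26],[-0.71, 0.47, -0.19, 0.22, 0.44],[0.19, -0.39, -0.02, -0.28, 0.86],[-0.14, 0.12, 0.98, -0.05, 0.1],[-0.15, -0.58, 0.09, 0.79, 0.03]]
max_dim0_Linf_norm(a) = 0.12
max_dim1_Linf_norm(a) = 0.12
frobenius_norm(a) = 0.24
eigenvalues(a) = [(-0.08+0.07j), (-0.08-0.07j), (-0.09+0j), (-0.03+0j), (0.05+0j)]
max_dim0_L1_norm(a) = 0.25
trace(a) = -0.23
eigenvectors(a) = [[0.04+0.32j, (0.04-0.32j), (-0.45+0j), (-0.23+0j), 0.12+0.00j], [(-0.69+0j), (-0.69-0j), -0.72+0.00j, (-0.62+0j), -0.26+0.00j], [(-0.32+0.22j), (-0.32-0.22j), -0.06+0.00j, 0.27+0.00j, -0.80+0.00j], [(-0.12+0.15j), -0.12-0.15j, (0.24+0j), 0.67+0.00j, (0.52+0j)], [(0.27+0.4j), (0.27-0.4j), (0.47+0j), (0.22+0j), (0.02+0j)]]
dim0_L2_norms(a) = [0.15, 0.11, 0.05, 0.09, 0.11]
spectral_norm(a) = 0.16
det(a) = 0.00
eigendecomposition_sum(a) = [[(-0.03-0j), (0.01+0.03j), -0.00+0.00j, (0.01+0.01j), -0.01+0.03j], [0.01-0.05j, (-0.06+0.02j), -0.01j, -0.03+0.01j, -0.06-0.03j], [(-0.01-0.03j), (-0.02+0.03j), (-0-0j), -0.01+0.02j, -0.04+0.01j], [(-0.01-0.01j), -0.00+0.02j, -0.00-0.00j, (-0+0.01j), -0.02+0.01j], [-0.04+0.01j, 0.04+0.02j, -0.00+0.00j, 0.02+0.01j, 0.01+0.05j]] + [[-0.03+0.00j,(0.01-0.03j),-0.00-0.00j,(0.01-0.01j),(-0.01-0.03j)], [(0.01+0.05j),-0.06-0.02j,0.01j,(-0.03-0.01j),-0.06+0.03j], [(-0.01+0.03j),(-0.02-0.03j),-0.00+0.00j,-0.01-0.02j,(-0.04-0.01j)], [-0.01+0.01j,(-0-0.02j),(-0+0j),(-0-0.01j),-0.02-0.01j], [-0.04-0.01j,0.04-0.02j,(-0-0j),0.02-0.01j,0.01-0.05j]] + [[-0.07+0.00j, (0.04-0j), (-0.02+0j), -0.01-0.00j, 0.07-0.00j],[-0.12+0.00j, 0.06-0.00j, -0.04+0.00j, -0.01-0.00j, (0.12-0j)],[-0.01+0.00j, 0.00-0.00j, -0.00+0.00j, -0.00-0.00j, 0.01-0.00j],[0.04-0.00j, (-0.02+0j), (0.01-0j), 0j, -0.04+0.00j],[(0.08-0j), -0.04+0.00j, (0.03-0j), 0.01+0.00j, -0.08+0.00j]] + [[-0j, -0.01+0.00j, (0.01-0j), (0.01+0j), -0.01+0.00j],[(0.01-0j), -0.02+0.00j, (0.02-0j), 0.01+0.00j, (-0.02+0j)],[-0.00+0.00j, (0.01-0j), (-0.01+0j), (-0.01-0j), (0.01-0j)],[-0.01+0.00j, (0.02-0j), -0.02+0.00j, (-0.02-0j), (0.02-0j)],[(-0+0j), 0.01-0.00j, -0.01+0.00j, (-0.01-0j), 0.01-0.00j]] + [[0.00+0.00j, -0j, -0.01+0.00j, 0.00-0.00j, 0.00-0.00j],  [(-0-0j), -0.00+0.00j, 0.01-0.00j, (-0.01+0j), -0.00+0.00j],  [(-0-0j), -0.01+0.00j, (0.03-0j), -0.03+0.00j, -0.01+0.00j],  [0.00+0.00j, (0.01-0j), (-0.02+0j), (0.02-0j), 0.00-0.00j],  [0.00+0.00j, 0.00-0.00j, -0.00+0.00j, -0j, -0j]]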